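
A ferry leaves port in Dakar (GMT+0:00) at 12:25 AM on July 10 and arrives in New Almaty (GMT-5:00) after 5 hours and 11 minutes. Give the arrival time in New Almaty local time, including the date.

12:36 AM on July 10

Dakar is at UTC+0, so departure is already 12:25 AM UTC on Jul 10.
Add 5 hours 11 minutes travel time → 5:36 AM UTC.
New Almaty is UTC−5:00, so local arrival = 5:36 AM − 5:00 = 12:36 AM on Jul 10.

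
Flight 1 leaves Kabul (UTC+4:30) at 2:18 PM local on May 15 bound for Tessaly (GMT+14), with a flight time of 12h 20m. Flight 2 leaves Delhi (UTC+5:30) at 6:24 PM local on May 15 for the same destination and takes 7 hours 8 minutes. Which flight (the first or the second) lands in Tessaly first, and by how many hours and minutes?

the second, by 2 hours 6 minutes

Flight 1 in UTC: 2:18 PM − 4:30 = 9:48 AM on May 15.
+12 hours and 20 minutes → arrive 10:08 PM UTC on May 15.
Flight 2 in UTC: 6:24 PM − 5:30 = 12:54 PM on May 15.
+7 hours 8 minutes → arrive 8:02 PM UTC on May 15.
Flight 2 lands earlier by 2 hours 6 minutes.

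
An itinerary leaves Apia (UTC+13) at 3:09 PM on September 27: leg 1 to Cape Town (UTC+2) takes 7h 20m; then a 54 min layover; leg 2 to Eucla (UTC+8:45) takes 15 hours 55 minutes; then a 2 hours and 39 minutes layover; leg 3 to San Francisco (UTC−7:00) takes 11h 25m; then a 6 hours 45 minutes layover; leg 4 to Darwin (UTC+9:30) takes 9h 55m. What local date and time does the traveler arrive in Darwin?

6:32 PM on Sep 29

Convert departure to UTC: 3:09 PM − 13:00 = 2:09 AM UTC on Sep 27.
Add 7 hours and 20 minutes leg 1 → 9:29 AM UTC.
Add 54 minutes layover in Cape Town → 10:23 AM UTC.
Add 15 hours 55 minutes leg 2 → 2:18 AM UTC (Sep 28).
Add 2 hours and 39 minutes layover in Eucla → 4:57 AM UTC.
Add 11 hours 25 minutes leg 3 → 4:22 PM UTC.
Add 6 hours and 45 minutes layover in San Francisco → 11:07 PM UTC.
Add 9 hours and 55 minutes leg 4 → 9:02 AM UTC (Sep 29).
Darwin is UTC+9:30, so local arrival = 9:02 AM + 9:30 = 6:32 PM on Sep 29.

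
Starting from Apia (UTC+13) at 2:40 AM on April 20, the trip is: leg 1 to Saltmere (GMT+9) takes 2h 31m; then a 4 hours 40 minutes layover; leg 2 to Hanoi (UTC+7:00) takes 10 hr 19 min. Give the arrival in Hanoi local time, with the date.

Convert departure to UTC: 2:40 AM − 13:00 = 1:40 PM UTC on Apr 19.
Add 2 hours 31 minutes leg 1 → 4:11 PM UTC.
Add 4 hours 40 minutes layover in Saltmere → 8:51 PM UTC.
Add 10 hours and 19 minutes leg 2 → 7:10 AM UTC (Apr 20).
Hanoi is UTC+7:00, so local arrival = 7:10 AM + 7:00 = 2:10 PM on Apr 20.

2:10 PM on April 20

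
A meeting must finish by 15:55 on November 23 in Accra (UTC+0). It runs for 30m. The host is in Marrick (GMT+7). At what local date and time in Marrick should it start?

Target end time is already UTC: 15:55 on Nov 23.
Subtract 30 minutes → start 15:25 UTC on Nov 23.
Marrick is UTC+7:00: 15:25 + 7:00 = 22:25 on Nov 23.

22:25 on November 23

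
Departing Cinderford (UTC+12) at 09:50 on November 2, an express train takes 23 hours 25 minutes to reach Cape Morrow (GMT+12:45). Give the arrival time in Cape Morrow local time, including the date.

10:00 on Nov 3

Convert departure to UTC: 09:50 − 12:00 = 21:50 UTC on Nov 1.
Add 23 hours and 25 minutes travel time → 21:15 UTC (Nov 2).
Cape Morrow is UTC+12:45, so local arrival = 21:15 + 12:45 = 10:00 on Nov 3.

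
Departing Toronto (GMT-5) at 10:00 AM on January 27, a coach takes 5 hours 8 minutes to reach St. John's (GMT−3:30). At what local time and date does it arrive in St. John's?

4:38 PM on Jan 27

Convert departure to UTC: 10:00 AM + 5:00 = 3:00 PM UTC on Jan 27.
Add 5 hours 8 minutes travel time → 8:08 PM UTC.
St. John's is UTC−3:30, so local arrival = 8:08 PM − 3:30 = 4:38 PM on Jan 27.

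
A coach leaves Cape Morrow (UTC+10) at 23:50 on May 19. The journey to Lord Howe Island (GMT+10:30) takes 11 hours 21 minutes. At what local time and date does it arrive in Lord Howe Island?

11:41 on May 20

Convert departure to UTC: 23:50 − 10:00 = 13:50 UTC on May 19.
Add 11 hours and 21 minutes travel time → 01:11 UTC (May 20).
Lord Howe Island is UTC+10:30, so local arrival = 01:11 + 10:30 = 11:41 on May 20.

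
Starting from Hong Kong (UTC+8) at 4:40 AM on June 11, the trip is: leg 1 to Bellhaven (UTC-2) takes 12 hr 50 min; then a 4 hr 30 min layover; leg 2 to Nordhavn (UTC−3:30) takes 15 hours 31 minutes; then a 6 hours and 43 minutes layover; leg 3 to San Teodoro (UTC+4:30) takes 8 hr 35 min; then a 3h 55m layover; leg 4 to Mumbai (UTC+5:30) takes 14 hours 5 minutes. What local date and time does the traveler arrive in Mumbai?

Convert departure to UTC: 4:40 AM − 8:00 = 8:40 PM UTC on Jun 10.
Add 12 hours and 50 minutes leg 1 → 9:30 AM UTC (Jun 11).
Add 4 hours and 30 minutes layover in Bellhaven → 2:00 PM UTC.
Add 15 hours and 31 minutes leg 2 → 5:31 AM UTC (Jun 12).
Add 6 hours and 43 minutes layover in Nordhavn → 12:14 PM UTC.
Add 8 hours 35 minutes leg 3 → 8:49 PM UTC.
Add 3 hours and 55 minutes layover in San Teodoro → 12:44 AM UTC (Jun 13).
Add 14 hours 5 minutes leg 4 → 2:49 PM UTC.
Mumbai is UTC+5:30, so local arrival = 2:49 PM + 5:30 = 8:19 PM on Jun 13.

8:19 PM on June 13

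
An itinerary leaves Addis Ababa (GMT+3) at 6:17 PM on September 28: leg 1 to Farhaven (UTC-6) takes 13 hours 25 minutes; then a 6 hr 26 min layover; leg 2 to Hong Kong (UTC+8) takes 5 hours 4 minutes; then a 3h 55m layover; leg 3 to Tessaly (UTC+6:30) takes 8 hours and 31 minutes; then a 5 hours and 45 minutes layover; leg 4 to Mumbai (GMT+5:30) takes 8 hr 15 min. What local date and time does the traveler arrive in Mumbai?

12:08 AM on October 1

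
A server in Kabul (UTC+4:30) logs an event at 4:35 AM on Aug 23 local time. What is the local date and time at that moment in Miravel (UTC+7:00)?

In UTC: 4:35 AM − 4:30 = 12:05 AM on Aug 23.
Miravel is UTC+7:00: 12:05 AM + 7:00 = 7:05 AM on Aug 23.

7:05 AM on August 23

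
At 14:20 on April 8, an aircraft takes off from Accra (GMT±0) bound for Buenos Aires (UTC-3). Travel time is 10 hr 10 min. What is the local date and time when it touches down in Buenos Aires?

Accra is at UTC+0, so departure is already 14:20 UTC on Apr 8.
Add 10 hours 10 minutes travel time → 00:30 UTC (Apr 9).
Buenos Aires is UTC−3:00, so local arrival = 00:30 − 3:00 = 21:30 on Apr 8.

21:30 on April 8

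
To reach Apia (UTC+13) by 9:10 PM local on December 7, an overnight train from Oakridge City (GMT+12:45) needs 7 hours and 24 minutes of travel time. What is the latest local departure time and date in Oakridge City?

Target arrival in UTC: 9:10 PM − 13:00 = 8:10 AM on Dec 7.
Subtract 7 hours 24 minutes → departure 12:46 AM UTC on Dec 7.
Oakridge City is UTC+12:45: 12:46 AM + 12:45 = 1:31 PM on Dec 7.

1:31 PM on December 7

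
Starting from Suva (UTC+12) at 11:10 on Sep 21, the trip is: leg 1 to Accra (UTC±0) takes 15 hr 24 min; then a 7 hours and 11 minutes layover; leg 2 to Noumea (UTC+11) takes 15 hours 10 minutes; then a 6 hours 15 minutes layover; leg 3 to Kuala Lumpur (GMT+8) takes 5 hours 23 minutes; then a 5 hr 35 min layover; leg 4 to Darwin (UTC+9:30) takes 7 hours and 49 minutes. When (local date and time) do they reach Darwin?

Convert departure to UTC: 11:10 − 12:00 = 23:10 UTC on Sep 20.
Add 15 hours 24 minutes leg 1 → 14:34 UTC (Sep 21).
Add 7 hours 11 minutes layover in Accra → 21:45 UTC.
Add 15 hours 10 minutes leg 2 → 12:55 UTC (Sep 22).
Add 6 hours 15 minutes layover in Noumea → 19:10 UTC.
Add 5 hours and 23 minutes leg 3 → 00:33 UTC (Sep 23).
Add 5 hours and 35 minutes layover in Kuala Lumpur → 06:08 UTC.
Add 7 hours and 49 minutes leg 4 → 13:57 UTC.
Darwin is UTC+9:30, so local arrival = 13:57 + 9:30 = 23:27 on Sep 23.

23:27 on September 23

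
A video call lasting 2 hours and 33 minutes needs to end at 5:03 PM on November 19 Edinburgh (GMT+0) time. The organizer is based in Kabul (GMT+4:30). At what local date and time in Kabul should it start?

Target end time is already UTC: 5:03 PM on Nov 19.
Subtract 2 hours 33 minutes → start 2:30 PM UTC on Nov 19.
Kabul is UTC+4:30: 2:30 PM + 4:30 = 7:00 PM on Nov 19.

7:00 PM on November 19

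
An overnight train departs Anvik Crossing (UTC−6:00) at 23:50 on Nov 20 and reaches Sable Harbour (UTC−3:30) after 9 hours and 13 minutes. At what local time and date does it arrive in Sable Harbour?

11:33 on Nov 21

Convert departure to UTC: 23:50 + 6:00 = 05:50 UTC on Nov 21.
Add 9 hours 13 minutes travel time → 15:03 UTC.
Sable Harbour is UTC−3:30, so local arrival = 15:03 − 3:30 = 11:33 on Nov 21.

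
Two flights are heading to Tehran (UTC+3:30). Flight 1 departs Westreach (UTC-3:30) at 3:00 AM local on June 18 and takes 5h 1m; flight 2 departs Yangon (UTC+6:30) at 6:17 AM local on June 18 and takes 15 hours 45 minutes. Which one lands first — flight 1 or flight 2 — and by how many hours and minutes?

the first, by 4 hours 1 minute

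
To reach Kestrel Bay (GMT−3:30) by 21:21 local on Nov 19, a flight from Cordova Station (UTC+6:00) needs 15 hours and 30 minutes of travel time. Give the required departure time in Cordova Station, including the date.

Target arrival in UTC: 21:21 + 3:30 = 00:51 on Nov 20.
Subtract 15 hours 30 minutes → departure 09:21 UTC on Nov 19.
Cordova Station is UTC+6:00: 09:21 + 6:00 = 15:21 on Nov 19.

15:21 on November 19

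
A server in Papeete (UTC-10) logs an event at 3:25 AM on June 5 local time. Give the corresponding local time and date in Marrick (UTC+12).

1:25 AM on June 6

Marrick is 22:00 ahead of Papeete.
Shift by the zone difference: 3:25 AM + 22:00 = 1:25 AM on Jun 6 in Marrick.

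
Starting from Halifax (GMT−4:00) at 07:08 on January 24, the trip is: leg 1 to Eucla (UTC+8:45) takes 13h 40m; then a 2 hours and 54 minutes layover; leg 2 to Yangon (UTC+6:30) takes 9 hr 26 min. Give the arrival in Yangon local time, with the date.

19:38 on January 25

Convert departure to UTC: 07:08 + 4:00 = 11:08 UTC on Jan 24.
Add 13 hours 40 minutes leg 1 → 00:48 UTC (Jan 25).
Add 2 hours 54 minutes layover in Eucla → 03:42 UTC.
Add 9 hours and 26 minutes leg 2 → 13:08 UTC.
Yangon is UTC+6:30, so local arrival = 13:08 + 6:30 = 19:38 on Jan 25.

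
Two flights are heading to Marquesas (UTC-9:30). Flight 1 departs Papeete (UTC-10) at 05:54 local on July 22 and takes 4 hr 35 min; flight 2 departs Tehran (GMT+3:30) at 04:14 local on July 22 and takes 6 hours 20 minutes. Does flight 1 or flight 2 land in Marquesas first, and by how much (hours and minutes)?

the second, by 13 hours 25 minutes

Flight 1 in UTC: 05:54 + 10:00 = 15:54 on Jul 22.
+4 hours and 35 minutes → arrive 20:29 UTC on Jul 22.
Flight 2 in UTC: 04:14 − 3:30 = 00:44 on Jul 22.
+6 hours 20 minutes → arrive 07:04 UTC on Jul 22.
Flight 2 lands earlier by 13 hours 25 minutes.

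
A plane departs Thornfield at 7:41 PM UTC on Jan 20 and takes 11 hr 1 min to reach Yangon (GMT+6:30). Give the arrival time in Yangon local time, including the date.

Departure is given in UTC: 7:41 PM on Jan 20.
Add 11 hours 1 minute → 6:42 AM UTC (Jan 21).
Yangon is UTC+6:30: 6:42 AM + 6:30 = 1:12 PM on Jan 21.

1:12 PM on January 21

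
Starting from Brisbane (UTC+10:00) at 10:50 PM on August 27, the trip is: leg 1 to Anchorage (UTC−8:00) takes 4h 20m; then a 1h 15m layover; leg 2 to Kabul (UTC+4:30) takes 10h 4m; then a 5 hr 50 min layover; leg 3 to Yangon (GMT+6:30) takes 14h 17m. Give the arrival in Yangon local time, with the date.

Convert departure to UTC: 10:50 PM − 10:00 = 12:50 PM UTC on Aug 27.
Add 4 hours and 20 minutes leg 1 → 5:10 PM UTC.
Add 1 hour and 15 minutes layover in Anchorage → 6:25 PM UTC.
Add 10 hours and 4 minutes leg 2 → 4:29 AM UTC (Aug 28).
Add 5 hours and 50 minutes layover in Kabul → 10:19 AM UTC.
Add 14 hours and 17 minutes leg 3 → 12:36 AM UTC (Aug 29).
Yangon is UTC+6:30, so local arrival = 12:36 AM + 6:30 = 7:06 AM on Aug 29.

7:06 AM on Aug 29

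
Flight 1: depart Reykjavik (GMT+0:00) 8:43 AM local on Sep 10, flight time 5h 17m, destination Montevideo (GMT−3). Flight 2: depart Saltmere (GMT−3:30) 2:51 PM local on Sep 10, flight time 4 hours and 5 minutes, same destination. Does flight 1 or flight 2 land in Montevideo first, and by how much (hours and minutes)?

the first, by 8 hours 26 minutes

Flight 1 departs at 8:43 AM UTC (Sep 10).
+5 hours and 17 minutes → arrive 2:00 PM UTC on Sep 10.
Flight 2 in UTC: 2:51 PM + 3:30 = 6:21 PM on Sep 10.
+4 hours and 5 minutes → arrive 10:26 PM UTC on Sep 10.
Flight 1 lands earlier by 8 hours 26 minutes.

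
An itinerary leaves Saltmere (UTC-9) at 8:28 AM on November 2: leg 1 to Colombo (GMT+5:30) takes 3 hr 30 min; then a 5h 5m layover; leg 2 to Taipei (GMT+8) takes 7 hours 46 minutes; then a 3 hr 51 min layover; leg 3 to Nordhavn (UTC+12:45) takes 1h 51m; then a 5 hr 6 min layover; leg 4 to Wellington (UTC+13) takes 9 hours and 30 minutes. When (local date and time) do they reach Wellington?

7:07 PM on November 4

Convert departure to UTC: 8:28 AM + 9:00 = 5:28 PM UTC on Nov 2.
Add 3 hours 30 minutes leg 1 → 8:58 PM UTC.
Add 5 hours 5 minutes layover in Colombo → 2:03 AM UTC (Nov 3).
Add 7 hours 46 minutes leg 2 → 9:49 AM UTC.
Add 3 hours 51 minutes layover in Taipei → 1:40 PM UTC.
Add 1 hour 51 minutes leg 3 → 3:31 PM UTC.
Add 5 hours and 6 minutes layover in Nordhavn → 8:37 PM UTC.
Add 9 hours and 30 minutes leg 4 → 6:07 AM UTC (Nov 4).
Wellington is UTC+13:00, so local arrival = 6:07 AM + 13:00 = 7:07 PM on Nov 4.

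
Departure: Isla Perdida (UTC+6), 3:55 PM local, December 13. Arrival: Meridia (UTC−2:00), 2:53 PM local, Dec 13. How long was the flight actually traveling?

6 hours 58 minutes

Departure in UTC: 3:55 PM − 6:00 = 9:55 AM on Dec 13.
Arrival in UTC: 2:53 PM + 2:00 = 4:53 PM on Dec 13.
Elapsed = 4:53 PM − 9:55 AM = 6 hours 58 minutes.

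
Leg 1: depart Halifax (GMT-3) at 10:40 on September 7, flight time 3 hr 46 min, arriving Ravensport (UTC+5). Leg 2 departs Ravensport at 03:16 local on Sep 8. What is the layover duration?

Convert departure to UTC: 10:40 + 3:00 = 13:40 UTC on Sep 7.
Add 3 hours and 46 minutes flight time → 17:26 UTC.
Ravensport is UTC+5:00, so local arrival = 17:26 + 5:00 = 22:26 on Sep 7.
Layover = 03:16 − 22:26 (+1 day) = 4 hours 50 minutes.

4 hours 50 minutes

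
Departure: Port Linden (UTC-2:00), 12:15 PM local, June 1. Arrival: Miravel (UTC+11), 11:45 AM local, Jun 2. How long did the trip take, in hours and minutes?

Departure in UTC: 12:15 PM + 2:00 = 2:15 PM on Jun 1.
Arrival in UTC: 11:45 AM − 11:00 = 12:45 AM on Jun 2.
Elapsed = 12:45 AM − 2:15 PM (+1 day) = 10 hours 30 minutes.

10 hours 30 minutes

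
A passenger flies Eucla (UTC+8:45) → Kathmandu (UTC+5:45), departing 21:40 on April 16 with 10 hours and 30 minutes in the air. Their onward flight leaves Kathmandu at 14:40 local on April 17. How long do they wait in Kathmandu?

9 hours 30 minutes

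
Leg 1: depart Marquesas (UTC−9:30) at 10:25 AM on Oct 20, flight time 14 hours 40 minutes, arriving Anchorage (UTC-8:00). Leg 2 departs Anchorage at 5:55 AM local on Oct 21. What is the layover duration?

Convert departure to UTC: 10:25 AM + 9:30 = 7:55 PM UTC on Oct 20.
Add 14 hours and 40 minutes flight time → 10:35 AM UTC (Oct 21).
Anchorage is UTC−8:00, so local arrival = 10:35 AM − 8:00 = 2:35 AM on Oct 21.
Layover = 5:55 AM − 2:35 AM = 3 hours 20 minutes.

3 hours 20 minutes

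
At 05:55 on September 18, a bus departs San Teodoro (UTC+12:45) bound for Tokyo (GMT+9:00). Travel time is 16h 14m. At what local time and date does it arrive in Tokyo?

Convert departure to UTC: 05:55 − 12:45 = 17:10 UTC on Sep 17.
Add 16 hours 14 minutes travel time → 09:24 UTC (Sep 18).
Tokyo is UTC+9:00, so local arrival = 09:24 + 9:00 = 18:24 on Sep 18.

18:24 on September 18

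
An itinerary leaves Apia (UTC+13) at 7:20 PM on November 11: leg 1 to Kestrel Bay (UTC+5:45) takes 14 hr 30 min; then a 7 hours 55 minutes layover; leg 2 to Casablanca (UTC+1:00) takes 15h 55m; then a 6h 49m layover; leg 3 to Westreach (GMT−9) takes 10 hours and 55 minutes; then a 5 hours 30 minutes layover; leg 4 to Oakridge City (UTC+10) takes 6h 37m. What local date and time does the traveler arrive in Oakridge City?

12:31 PM on November 14

Convert departure to UTC: 7:20 PM − 13:00 = 6:20 AM UTC on Nov 11.
Add 14 hours 30 minutes leg 1 → 8:50 PM UTC.
Add 7 hours 55 minutes layover in Kestrel Bay → 4:45 AM UTC (Nov 12).
Add 15 hours 55 minutes leg 2 → 8:40 PM UTC.
Add 6 hours 49 minutes layover in Casablanca → 3:29 AM UTC (Nov 13).
Add 10 hours 55 minutes leg 3 → 2:24 PM UTC.
Add 5 hours 30 minutes layover in Westreach → 7:54 PM UTC.
Add 6 hours and 37 minutes leg 4 → 2:31 AM UTC (Nov 14).
Oakridge City is UTC+10:00, so local arrival = 2:31 AM + 10:00 = 12:31 PM on Nov 14.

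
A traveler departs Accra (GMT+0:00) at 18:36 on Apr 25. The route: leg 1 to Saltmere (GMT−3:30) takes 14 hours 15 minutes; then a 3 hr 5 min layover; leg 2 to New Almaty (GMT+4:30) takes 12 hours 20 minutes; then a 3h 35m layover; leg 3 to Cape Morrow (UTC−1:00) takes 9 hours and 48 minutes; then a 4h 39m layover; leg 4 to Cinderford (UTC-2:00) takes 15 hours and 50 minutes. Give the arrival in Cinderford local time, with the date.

08:08 on Apr 28

Accra is at UTC+0, so departure is already 18:36 UTC on Apr 25.
Add 14 hours and 15 minutes leg 1 → 08:51 UTC (Apr 26).
Add 3 hours 5 minutes layover in Saltmere → 11:56 UTC.
Add 12 hours 20 minutes leg 2 → 00:16 UTC (Apr 27).
Add 3 hours 35 minutes layover in New Almaty → 03:51 UTC.
Add 9 hours 48 minutes leg 3 → 13:39 UTC.
Add 4 hours and 39 minutes layover in Cape Morrow → 18:18 UTC.
Add 15 hours and 50 minutes leg 4 → 10:08 UTC (Apr 28).
Cinderford is UTC−2:00, so local arrival = 10:08 − 2:00 = 08:08 on Apr 28.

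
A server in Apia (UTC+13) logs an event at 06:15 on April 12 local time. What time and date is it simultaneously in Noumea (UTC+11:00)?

04:15 on Apr 12

Noumea is 2:00 behind Apia.
Shift by the zone difference: 06:15 − 2:00 = 04:15 on Apr 12 in Noumea.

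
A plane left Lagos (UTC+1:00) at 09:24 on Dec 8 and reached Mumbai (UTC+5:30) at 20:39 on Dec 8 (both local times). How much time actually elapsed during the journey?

Departure in UTC: 09:24 − 1:00 = 08:24 on Dec 8.
Arrival in UTC: 20:39 − 5:30 = 15:09 on Dec 8.
Elapsed = 15:09 − 08:24 = 6 hours 45 minutes.

6 hours 45 minutes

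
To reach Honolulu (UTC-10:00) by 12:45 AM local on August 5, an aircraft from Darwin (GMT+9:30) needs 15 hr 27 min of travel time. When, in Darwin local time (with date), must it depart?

4:48 AM on Aug 5

Target arrival in UTC: 12:45 AM + 10:00 = 10:45 AM on Aug 5.
Subtract 15 hours 27 minutes → departure 7:18 PM UTC on Aug 4.
Darwin is UTC+9:30: 7:18 PM + 9:30 = 4:48 AM on Aug 5.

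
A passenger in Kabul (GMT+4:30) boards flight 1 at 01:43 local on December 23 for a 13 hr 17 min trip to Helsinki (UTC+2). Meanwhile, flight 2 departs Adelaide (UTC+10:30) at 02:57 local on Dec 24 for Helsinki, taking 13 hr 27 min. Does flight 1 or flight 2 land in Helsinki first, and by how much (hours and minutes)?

Flight 1 in UTC: 01:43 − 4:30 = 21:13 on Dec 22.
+13 hours and 17 minutes → arrive 10:30 UTC on Dec 23.
Flight 2 in UTC: 02:57 − 10:30 = 16:27 on Dec 23.
+13 hours and 27 minutes → arrive 05:54 UTC on Dec 24.
Flight 1 lands earlier by 19 hours 24 minutes.

the first, by 19 hours 24 minutes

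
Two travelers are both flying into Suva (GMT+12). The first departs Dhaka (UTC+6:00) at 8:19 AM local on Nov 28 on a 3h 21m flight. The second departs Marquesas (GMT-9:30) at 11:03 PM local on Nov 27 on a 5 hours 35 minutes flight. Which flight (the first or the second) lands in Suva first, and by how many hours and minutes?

the first, by 8 hours 28 minutes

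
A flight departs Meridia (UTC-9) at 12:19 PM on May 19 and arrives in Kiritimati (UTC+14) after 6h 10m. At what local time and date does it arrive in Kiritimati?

Convert departure to UTC: 12:19 PM + 9:00 = 9:19 PM UTC on May 19.
Add 6 hours and 10 minutes travel time → 3:29 AM UTC (May 20).
Kiritimati is UTC+14:00, so local arrival = 3:29 AM + 14:00 = 5:29 PM on May 20.

5:29 PM on May 20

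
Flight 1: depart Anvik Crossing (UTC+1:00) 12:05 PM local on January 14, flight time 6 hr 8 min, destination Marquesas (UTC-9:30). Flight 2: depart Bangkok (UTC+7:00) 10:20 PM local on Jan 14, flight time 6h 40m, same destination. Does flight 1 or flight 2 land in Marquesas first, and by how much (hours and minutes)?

the first, by 4 hours 47 minutes

Flight 1 in UTC: 12:05 PM − 1:00 = 11:05 AM on Jan 14.
+6 hours and 8 minutes → arrive 5:13 PM UTC on Jan 14.
Flight 2 in UTC: 10:20 PM − 7:00 = 3:20 PM on Jan 14.
+6 hours 40 minutes → arrive 10:00 PM UTC on Jan 14.
Flight 1 lands earlier by 4 hours 47 minutes.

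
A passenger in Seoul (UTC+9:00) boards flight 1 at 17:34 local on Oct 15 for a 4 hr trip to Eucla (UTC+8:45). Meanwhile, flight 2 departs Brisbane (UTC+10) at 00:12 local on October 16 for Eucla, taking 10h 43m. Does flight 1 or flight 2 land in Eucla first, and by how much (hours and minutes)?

Flight 1 in UTC: 17:34 − 9:00 = 08:34 on Oct 15.
+4 hours → arrive 12:34 UTC on Oct 15.
Flight 2 in UTC: 00:12 − 10:00 = 14:12 on Oct 15.
+10 hours and 43 minutes → arrive 00:55 UTC on Oct 16.
Flight 1 lands earlier by 12 hours 21 minutes.

the first, by 12 hours 21 minutes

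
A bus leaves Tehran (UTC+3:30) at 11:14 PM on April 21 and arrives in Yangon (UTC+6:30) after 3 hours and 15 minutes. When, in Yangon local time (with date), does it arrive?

Yangon is 3:00 ahead of Tehran.
After 3 hours and 15 minutes it is 2:29 AM (Apr 22) in Tehran.
Shift by the zone difference: 2:29 AM + 3:00 = 5:29 AM on Apr 22 in Yangon.

5:29 AM on April 22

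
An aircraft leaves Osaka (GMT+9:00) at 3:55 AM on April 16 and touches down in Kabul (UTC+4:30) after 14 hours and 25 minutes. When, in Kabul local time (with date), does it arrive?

Kabul is 4:30 behind Osaka.
After 14 hours 25 minutes it is 6:20 PM in Osaka.
Shift by the zone difference: 6:20 PM − 4:30 = 1:50 PM on Apr 16 in Kabul.

1:50 PM on Apr 16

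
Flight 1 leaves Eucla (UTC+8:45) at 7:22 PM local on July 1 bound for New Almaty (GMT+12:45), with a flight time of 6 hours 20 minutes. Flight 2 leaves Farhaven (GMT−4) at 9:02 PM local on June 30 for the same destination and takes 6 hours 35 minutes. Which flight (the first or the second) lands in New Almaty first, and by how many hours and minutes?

the second, by 9 hours 20 minutes

Flight 1 in UTC: 7:22 PM − 8:45 = 10:37 AM on Jul 1.
+6 hours and 20 minutes → arrive 4:57 PM UTC on Jul 1.
Flight 2 in UTC: 9:02 PM + 4:00 = 1:02 AM on Jul 1.
+6 hours and 35 minutes → arrive 7:37 AM UTC on Jul 1.
Flight 2 lands earlier by 9 hours 20 minutes.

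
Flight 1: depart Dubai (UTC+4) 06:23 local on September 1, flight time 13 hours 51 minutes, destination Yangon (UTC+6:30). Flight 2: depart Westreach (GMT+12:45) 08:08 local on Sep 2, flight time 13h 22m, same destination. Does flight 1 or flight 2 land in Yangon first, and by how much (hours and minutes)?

the first, by 16 hours 31 minutes

Flight 1 in UTC: 06:23 − 4:00 = 02:23 on Sep 1.
+13 hours and 51 minutes → arrive 16:14 UTC on Sep 1.
Flight 2 in UTC: 08:08 − 12:45 = 19:23 on Sep 1.
+13 hours 22 minutes → arrive 08:45 UTC on Sep 2.
Flight 1 lands earlier by 16 hours 31 minutes.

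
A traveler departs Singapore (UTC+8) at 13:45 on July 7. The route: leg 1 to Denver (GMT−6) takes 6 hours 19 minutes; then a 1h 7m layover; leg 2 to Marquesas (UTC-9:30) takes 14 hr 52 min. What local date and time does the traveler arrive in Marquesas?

Convert departure to UTC: 13:45 − 8:00 = 05:45 UTC on Jul 7.
Add 6 hours 19 minutes leg 1 → 12:04 UTC.
Add 1 hour 7 minutes layover in Denver → 13:11 UTC.
Add 14 hours and 52 minutes leg 2 → 04:03 UTC (Jul 8).
Marquesas is UTC−9:30, so local arrival = 04:03 − 9:30 = 18:33 on Jul 7.

18:33 on July 7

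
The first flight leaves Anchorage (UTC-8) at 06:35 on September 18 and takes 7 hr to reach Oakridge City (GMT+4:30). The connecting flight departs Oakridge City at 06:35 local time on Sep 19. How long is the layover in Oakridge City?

4 hours 30 minutes

Convert departure to UTC: 06:35 + 8:00 = 14:35 UTC on Sep 18.
Add 7 hours flight time → 21:35 UTC.
Oakridge City is UTC+4:30, so local arrival = 21:35 + 4:30 = 02:05 on Sep 19.
Layover = 06:35 − 02:05 = 4 hours 30 minutes.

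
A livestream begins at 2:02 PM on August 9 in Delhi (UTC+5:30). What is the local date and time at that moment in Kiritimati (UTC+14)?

10:32 PM on Aug 9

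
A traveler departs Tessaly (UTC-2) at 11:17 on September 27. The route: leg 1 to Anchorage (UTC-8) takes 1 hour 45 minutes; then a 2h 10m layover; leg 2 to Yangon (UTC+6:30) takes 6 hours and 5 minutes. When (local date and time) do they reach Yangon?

05:47 on Sep 28

Convert departure to UTC: 11:17 + 2:00 = 13:17 UTC on Sep 27.
Add 1 hour 45 minutes leg 1 → 15:02 UTC.
Add 2 hours 10 minutes layover in Anchorage → 17:12 UTC.
Add 6 hours and 5 minutes leg 2 → 23:17 UTC.
Yangon is UTC+6:30, so local arrival = 23:17 + 6:30 = 05:47 on Sep 28.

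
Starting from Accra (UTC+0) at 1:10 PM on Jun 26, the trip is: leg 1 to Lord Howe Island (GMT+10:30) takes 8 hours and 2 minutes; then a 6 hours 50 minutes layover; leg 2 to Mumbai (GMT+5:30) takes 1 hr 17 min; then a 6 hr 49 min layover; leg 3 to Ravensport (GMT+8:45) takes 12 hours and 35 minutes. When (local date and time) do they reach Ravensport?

9:28 AM on June 28

Accra is at UTC+0, so departure is already 1:10 PM UTC on Jun 26.
Add 8 hours and 2 minutes leg 1 → 9:12 PM UTC.
Add 6 hours and 50 minutes layover in Lord Howe Island → 4:02 AM UTC (Jun 27).
Add 1 hour and 17 minutes leg 2 → 5:19 AM UTC.
Add 6 hours and 49 minutes layover in Mumbai → 12:08 PM UTC.
Add 12 hours 35 minutes leg 3 → 12:43 AM UTC (Jun 28).
Ravensport is UTC+8:45, so local arrival = 12:43 AM + 8:45 = 9:28 AM on Jun 28.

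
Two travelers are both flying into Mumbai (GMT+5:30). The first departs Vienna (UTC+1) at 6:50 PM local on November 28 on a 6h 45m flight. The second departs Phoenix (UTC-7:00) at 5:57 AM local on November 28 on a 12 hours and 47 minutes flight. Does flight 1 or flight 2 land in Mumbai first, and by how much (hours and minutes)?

the first, by 1 hour 9 minutes

Flight 1 in UTC: 6:50 PM − 1:00 = 5:50 PM on Nov 28.
+6 hours 45 minutes → arrive 12:35 AM UTC on Nov 29.
Flight 2 in UTC: 5:57 AM + 7:00 = 12:57 PM on Nov 28.
+12 hours and 47 minutes → arrive 1:44 AM UTC on Nov 29.
Flight 1 lands earlier by 1 hour 9 minutes.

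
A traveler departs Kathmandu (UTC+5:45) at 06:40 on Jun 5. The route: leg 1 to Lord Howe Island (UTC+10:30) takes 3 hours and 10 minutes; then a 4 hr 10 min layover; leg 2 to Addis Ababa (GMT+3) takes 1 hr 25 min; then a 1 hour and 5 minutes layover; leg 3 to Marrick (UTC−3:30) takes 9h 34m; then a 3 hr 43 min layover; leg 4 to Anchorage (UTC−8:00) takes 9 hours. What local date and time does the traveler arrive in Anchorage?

01:02 on June 6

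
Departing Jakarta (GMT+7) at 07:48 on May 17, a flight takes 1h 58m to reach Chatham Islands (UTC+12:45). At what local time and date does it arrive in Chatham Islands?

Convert departure to UTC: 07:48 − 7:00 = 00:48 UTC on May 17.
Add 1 hour and 58 minutes travel time → 02:46 UTC.
Chatham Islands is UTC+12:45, so local arrival = 02:46 + 12:45 = 15:31 on May 17.

15:31 on May 17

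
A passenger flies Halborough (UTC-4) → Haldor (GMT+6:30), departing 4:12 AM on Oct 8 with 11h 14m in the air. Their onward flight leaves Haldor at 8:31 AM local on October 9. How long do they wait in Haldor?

6 hours 35 minutes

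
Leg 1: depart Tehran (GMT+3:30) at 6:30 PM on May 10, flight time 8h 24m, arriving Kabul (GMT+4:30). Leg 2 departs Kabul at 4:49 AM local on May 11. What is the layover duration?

55 minutes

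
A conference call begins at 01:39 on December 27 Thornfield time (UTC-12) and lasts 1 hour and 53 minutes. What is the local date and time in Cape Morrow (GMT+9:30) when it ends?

01:02 on December 28

Convert start to UTC: 01:39 + 12:00 = 13:39 UTC on Dec 27.
Add 1 hour and 53 minutes duration → 15:32 UTC.
Cape Morrow is UTC+9:30, so local end time = 15:32 + 9:30 = 01:02 on Dec 28.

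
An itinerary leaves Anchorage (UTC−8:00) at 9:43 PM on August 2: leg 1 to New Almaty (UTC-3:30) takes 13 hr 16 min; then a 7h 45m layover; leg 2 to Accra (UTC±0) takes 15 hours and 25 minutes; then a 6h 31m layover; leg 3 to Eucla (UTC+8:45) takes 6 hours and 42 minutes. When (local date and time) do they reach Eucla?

4:07 PM on Aug 5

Convert departure to UTC: 9:43 PM + 8:00 = 5:43 AM UTC on Aug 3.
Add 13 hours 16 minutes leg 1 → 6:59 PM UTC.
Add 7 hours 45 minutes layover in New Almaty → 2:44 AM UTC (Aug 4).
Add 15 hours and 25 minutes leg 2 → 6:09 PM UTC.
Add 6 hours 31 minutes layover in Accra → 12:40 AM UTC (Aug 5).
Add 6 hours 42 minutes leg 3 → 7:22 AM UTC.
Eucla is UTC+8:45, so local arrival = 7:22 AM + 8:45 = 4:07 PM on Aug 5.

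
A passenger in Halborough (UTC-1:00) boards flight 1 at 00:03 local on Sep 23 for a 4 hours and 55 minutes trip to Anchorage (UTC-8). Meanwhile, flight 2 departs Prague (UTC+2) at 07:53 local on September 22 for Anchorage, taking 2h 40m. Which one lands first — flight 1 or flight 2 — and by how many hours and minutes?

Flight 1 in UTC: 00:03 + 1:00 = 01:03 on Sep 23.
+4 hours and 55 minutes → arrive 05:58 UTC on Sep 23.
Flight 2 in UTC: 07:53 − 2:00 = 05:53 on Sep 22.
+2 hours 40 minutes → arrive 08:33 UTC on Sep 22.
Flight 2 lands earlier by 21 hours 25 minutes.

the second, by 21 hours 25 minutes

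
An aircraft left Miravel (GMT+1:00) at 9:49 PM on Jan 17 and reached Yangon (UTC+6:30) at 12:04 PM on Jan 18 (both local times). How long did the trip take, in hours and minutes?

8 hours 45 minutes

Yangon is 5:30 ahead of Miravel.
Clock-face elapsed time (ignoring zones) is 14 hours 15 minutes.
Actual elapsed = 14 hours 15 minutes − 5:30 = 8 hours 45 minutes.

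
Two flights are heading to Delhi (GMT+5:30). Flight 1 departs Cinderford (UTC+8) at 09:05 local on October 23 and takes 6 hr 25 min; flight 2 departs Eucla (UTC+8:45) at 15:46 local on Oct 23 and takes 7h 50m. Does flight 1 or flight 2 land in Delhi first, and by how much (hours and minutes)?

the first, by 7 hours 21 minutes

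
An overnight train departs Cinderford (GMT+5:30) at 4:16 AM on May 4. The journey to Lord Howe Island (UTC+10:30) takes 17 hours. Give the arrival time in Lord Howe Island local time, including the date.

Convert departure to UTC: 4:16 AM − 5:30 = 10:46 PM UTC on May 3.
Add 17 hours travel time → 3:46 PM UTC (May 4).
Lord Howe Island is UTC+10:30, so local arrival = 3:46 PM + 10:30 = 2:16 AM on May 5.

2:16 AM on May 5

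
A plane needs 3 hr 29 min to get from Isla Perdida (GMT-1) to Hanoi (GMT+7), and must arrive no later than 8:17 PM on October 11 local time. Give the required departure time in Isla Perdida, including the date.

8:48 AM on Oct 11

Target arrival in UTC: 8:17 PM − 7:00 = 1:17 PM on Oct 11.
Subtract 3 hours and 29 minutes → departure 9:48 AM UTC on Oct 11.
Isla Perdida is UTC−1:00: 9:48 AM − 1:00 = 8:48 AM on Oct 11.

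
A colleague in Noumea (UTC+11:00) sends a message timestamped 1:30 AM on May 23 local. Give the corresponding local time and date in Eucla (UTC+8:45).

11:15 PM on May 22

In UTC: 1:30 AM − 11:00 = 2:30 PM on May 22.
Eucla is UTC+8:45: 2:30 PM + 8:45 = 11:15 PM on May 22.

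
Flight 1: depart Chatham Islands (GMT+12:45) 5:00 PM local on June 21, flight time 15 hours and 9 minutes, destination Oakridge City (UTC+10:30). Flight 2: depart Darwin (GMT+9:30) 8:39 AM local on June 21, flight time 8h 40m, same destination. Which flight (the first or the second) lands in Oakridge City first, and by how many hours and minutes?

Flight 1 in UTC: 5:00 PM − 12:45 = 4:15 AM on Jun 21.
+15 hours 9 minutes → arrive 7:24 PM UTC on Jun 21.
Flight 2 in UTC: 8:39 AM − 9:30 = 11:09 PM on Jun 20.
+8 hours 40 minutes → arrive 7:49 AM UTC on Jun 21.
Flight 2 lands earlier by 11 hours 35 minutes.

the second, by 11 hours 35 minutes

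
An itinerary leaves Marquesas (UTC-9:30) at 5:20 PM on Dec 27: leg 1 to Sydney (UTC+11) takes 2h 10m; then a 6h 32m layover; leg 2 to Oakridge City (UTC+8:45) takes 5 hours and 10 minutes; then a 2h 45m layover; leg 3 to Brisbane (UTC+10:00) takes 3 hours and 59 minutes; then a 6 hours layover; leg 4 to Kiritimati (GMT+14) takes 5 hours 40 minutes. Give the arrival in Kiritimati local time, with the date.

1:06 AM on December 30

Convert departure to UTC: 5:20 PM + 9:30 = 2:50 AM UTC on Dec 28.
Add 2 hours and 10 minutes leg 1 → 5:00 AM UTC.
Add 6 hours and 32 minutes layover in Sydney → 11:32 AM UTC.
Add 5 hours and 10 minutes leg 2 → 4:42 PM UTC.
Add 2 hours and 45 minutes layover in Oakridge City → 7:27 PM UTC.
Add 3 hours and 59 minutes leg 3 → 11:26 PM UTC.
Add 6 hours layover in Brisbane → 5:26 AM UTC (Dec 29).
Add 5 hours 40 minutes leg 4 → 11:06 AM UTC.
Kiritimati is UTC+14:00, so local arrival = 11:06 AM + 14:00 = 1:06 AM on Dec 30.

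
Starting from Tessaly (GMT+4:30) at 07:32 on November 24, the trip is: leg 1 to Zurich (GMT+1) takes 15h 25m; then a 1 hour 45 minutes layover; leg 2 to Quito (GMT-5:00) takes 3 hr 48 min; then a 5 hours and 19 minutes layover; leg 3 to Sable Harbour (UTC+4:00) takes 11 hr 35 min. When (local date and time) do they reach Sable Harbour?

20:54 on Nov 25

Convert departure to UTC: 07:32 − 4:30 = 03:02 UTC on Nov 24.
Add 15 hours 25 minutes leg 1 → 18:27 UTC.
Add 1 hour and 45 minutes layover in Zurich → 20:12 UTC.
Add 3 hours and 48 minutes leg 2 → 00:00 UTC (Nov 25).
Add 5 hours and 19 minutes layover in Quito → 05:19 UTC.
Add 11 hours and 35 minutes leg 3 → 16:54 UTC.
Sable Harbour is UTC+4:00, so local arrival = 16:54 + 4:00 = 20:54 on Nov 25.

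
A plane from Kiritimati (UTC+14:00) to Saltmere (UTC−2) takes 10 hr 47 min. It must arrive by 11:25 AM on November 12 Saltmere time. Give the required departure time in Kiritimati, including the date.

4:38 PM on Nov 12

Target arrival in UTC: 11:25 AM + 2:00 = 1:25 PM on Nov 12.
Subtract 10 hours 47 minutes → departure 2:38 AM UTC on Nov 12.
Kiritimati is UTC+14:00: 2:38 AM + 14:00 = 4:38 PM on Nov 12.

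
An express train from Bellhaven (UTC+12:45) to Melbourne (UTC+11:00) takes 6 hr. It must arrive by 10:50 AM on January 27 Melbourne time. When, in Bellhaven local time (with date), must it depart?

6:35 AM on January 27

Target arrival in UTC: 10:50 AM − 11:00 = 11:50 PM on Jan 26.
Subtract 6 hours → departure 5:50 PM UTC on Jan 26.
Bellhaven is UTC+12:45: 5:50 PM + 12:45 = 6:35 AM on Jan 27.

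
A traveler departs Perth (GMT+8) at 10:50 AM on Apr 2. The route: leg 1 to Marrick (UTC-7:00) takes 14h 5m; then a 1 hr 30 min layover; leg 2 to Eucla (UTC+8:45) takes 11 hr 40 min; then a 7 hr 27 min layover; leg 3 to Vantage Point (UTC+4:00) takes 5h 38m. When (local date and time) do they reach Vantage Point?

Convert departure to UTC: 10:50 AM − 8:00 = 2:50 AM UTC on Apr 2.
Add 14 hours 5 minutes leg 1 → 4:55 PM UTC.
Add 1 hour and 30 minutes layover in Marrick → 6:25 PM UTC.
Add 11 hours and 40 minutes leg 2 → 6:05 AM UTC (Apr 3).
Add 7 hours and 27 minutes layover in Eucla → 1:32 PM UTC.
Add 5 hours 38 minutes leg 3 → 7:10 PM UTC.
Vantage Point is UTC+4:00, so local arrival = 7:10 PM + 4:00 = 11:10 PM on Apr 3.

11:10 PM on April 3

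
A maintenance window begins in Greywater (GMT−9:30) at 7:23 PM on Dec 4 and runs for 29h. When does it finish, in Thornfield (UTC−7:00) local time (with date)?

2:53 AM on December 6

Convert start to UTC: 7:23 PM + 9:30 = 4:53 AM UTC on Dec 5.
Add 29 hours duration → 9:53 AM UTC (Dec 6).
Thornfield is UTC−7:00, so local end time = 9:53 AM − 7:00 = 2:53 AM on Dec 6.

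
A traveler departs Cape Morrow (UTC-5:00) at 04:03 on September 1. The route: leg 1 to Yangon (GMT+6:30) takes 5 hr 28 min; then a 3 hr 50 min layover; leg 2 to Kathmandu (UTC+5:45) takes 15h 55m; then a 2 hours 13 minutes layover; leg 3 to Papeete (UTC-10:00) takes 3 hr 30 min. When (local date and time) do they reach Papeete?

Convert departure to UTC: 04:03 + 5:00 = 09:03 UTC on Sep 1.
Add 5 hours 28 minutes leg 1 → 14:31 UTC.
Add 3 hours 50 minutes layover in Yangon → 18:21 UTC.
Add 15 hours 55 minutes leg 2 → 10:16 UTC (Sep 2).
Add 2 hours and 13 minutes layover in Kathmandu → 12:29 UTC.
Add 3 hours and 30 minutes leg 3 → 15:59 UTC.
Papeete is UTC−10:00, so local arrival = 15:59 − 10:00 = 05:59 on Sep 2.

05:59 on September 2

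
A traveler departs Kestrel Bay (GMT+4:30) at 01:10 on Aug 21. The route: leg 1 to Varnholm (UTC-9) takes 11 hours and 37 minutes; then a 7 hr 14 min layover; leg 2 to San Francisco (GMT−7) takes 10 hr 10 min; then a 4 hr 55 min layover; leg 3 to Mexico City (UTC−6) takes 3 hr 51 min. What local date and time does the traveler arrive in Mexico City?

04:27 on Aug 22

Convert departure to UTC: 01:10 − 4:30 = 20:40 UTC on Aug 20.
Add 11 hours 37 minutes leg 1 → 08:17 UTC (Aug 21).
Add 7 hours and 14 minutes layover in Varnholm → 15:31 UTC.
Add 10 hours 10 minutes leg 2 → 01:41 UTC (Aug 22).
Add 4 hours and 55 minutes layover in San Francisco → 06:36 UTC.
Add 3 hours and 51 minutes leg 3 → 10:27 UTC.
Mexico City is UTC−6:00, so local arrival = 10:27 − 6:00 = 04:27 on Aug 22.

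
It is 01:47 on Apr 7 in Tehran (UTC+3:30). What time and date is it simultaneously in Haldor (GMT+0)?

22:17 on Apr 6

Haldor is 3:30 behind Tehran.
Shift by the zone difference: 01:47 − 3:30 = 22:17 on Apr 6 in Haldor.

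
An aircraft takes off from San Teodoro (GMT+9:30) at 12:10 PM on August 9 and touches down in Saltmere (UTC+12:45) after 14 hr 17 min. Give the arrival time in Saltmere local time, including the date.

5:42 AM on Aug 10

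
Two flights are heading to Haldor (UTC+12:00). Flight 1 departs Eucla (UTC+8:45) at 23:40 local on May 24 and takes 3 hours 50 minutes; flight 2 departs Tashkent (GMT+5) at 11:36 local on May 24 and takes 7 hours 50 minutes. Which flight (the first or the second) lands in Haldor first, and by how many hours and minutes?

Flight 1 in UTC: 23:40 − 8:45 = 14:55 on May 24.
+3 hours 50 minutes → arrive 18:45 UTC on May 24.
Flight 2 in UTC: 11:36 − 5:00 = 06:36 on May 24.
+7 hours 50 minutes → arrive 14:26 UTC on May 24.
Flight 2 lands earlier by 4 hours 19 minutes.

the second, by 4 hours 19 minutes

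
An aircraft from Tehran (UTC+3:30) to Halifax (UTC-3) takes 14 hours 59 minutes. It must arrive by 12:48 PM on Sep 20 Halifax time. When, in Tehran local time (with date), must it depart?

Target arrival in UTC: 12:48 PM + 3:00 = 3:48 PM on Sep 20.
Subtract 14 hours 59 minutes → departure 12:49 AM UTC on Sep 20.
Tehran is UTC+3:30: 12:49 AM + 3:30 = 4:19 AM on Sep 20.

4:19 AM on Sep 20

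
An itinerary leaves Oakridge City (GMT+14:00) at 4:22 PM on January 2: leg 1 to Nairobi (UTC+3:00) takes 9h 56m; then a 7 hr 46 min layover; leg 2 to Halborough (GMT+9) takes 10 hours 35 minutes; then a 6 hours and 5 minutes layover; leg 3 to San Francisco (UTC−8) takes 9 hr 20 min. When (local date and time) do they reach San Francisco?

2:04 PM on January 3

Convert departure to UTC: 4:22 PM − 14:00 = 2:22 AM UTC on Jan 2.
Add 9 hours 56 minutes leg 1 → 12:18 PM UTC.
Add 7 hours 46 minutes layover in Nairobi → 8:04 PM UTC.
Add 10 hours 35 minutes leg 2 → 6:39 AM UTC (Jan 3).
Add 6 hours and 5 minutes layover in Halborough → 12:44 PM UTC.
Add 9 hours and 20 minutes leg 3 → 10:04 PM UTC.
San Francisco is UTC−8:00, so local arrival = 10:04 PM − 8:00 = 2:04 PM on Jan 3.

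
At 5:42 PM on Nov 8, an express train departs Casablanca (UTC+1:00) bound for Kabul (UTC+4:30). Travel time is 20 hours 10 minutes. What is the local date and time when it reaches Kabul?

5:22 PM on November 9

Convert departure to UTC: 5:42 PM − 1:00 = 4:42 PM UTC on Nov 8.
Add 20 hours and 10 minutes travel time → 12:52 PM UTC (Nov 9).
Kabul is UTC+4:30, so local arrival = 12:52 PM + 4:30 = 5:22 PM on Nov 9.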